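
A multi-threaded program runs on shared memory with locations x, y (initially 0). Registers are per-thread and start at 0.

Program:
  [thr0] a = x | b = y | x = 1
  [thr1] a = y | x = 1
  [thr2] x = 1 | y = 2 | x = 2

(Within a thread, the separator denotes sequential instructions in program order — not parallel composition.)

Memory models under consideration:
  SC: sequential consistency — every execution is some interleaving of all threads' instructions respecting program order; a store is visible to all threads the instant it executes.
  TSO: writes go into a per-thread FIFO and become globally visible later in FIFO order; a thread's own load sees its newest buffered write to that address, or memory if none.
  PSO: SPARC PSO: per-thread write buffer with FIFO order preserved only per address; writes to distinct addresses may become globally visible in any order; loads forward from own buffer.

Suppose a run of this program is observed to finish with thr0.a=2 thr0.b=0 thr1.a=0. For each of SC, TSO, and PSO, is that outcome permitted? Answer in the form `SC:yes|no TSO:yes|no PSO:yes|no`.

SC:no TSO:no PSO:yes

outcome vector order: (thr0.a,thr0.b,thr1.a)
[SC] allowed = {<0 0 0>, <0 0 2>, <0 2 0>, <0 2 2>, <1 0 0>, <1 0 2>, <1 2 0>, <1 2 2>, <2 2 0>, <2 2 2>}
[TSO] allowed = {<0 0 0>, <0 0 2>, <0 2 0>, <0 2 2>, <1 0 0>, <1 0 2>, <1 2 0>, <1 2 2>, <2 2 0>, <2 2 2>}
[PSO] allowed = {<0 0 0>, <0 0 2>, <0 2 0>, <0 2 2>, <1 0 0>, <1 0 2>, <1 2 0>, <1 2 2>, <2 0 0>, <2 0 2>, <2 2 0>, <2 2 2>}
target <2 0 0> ∈ {PSO}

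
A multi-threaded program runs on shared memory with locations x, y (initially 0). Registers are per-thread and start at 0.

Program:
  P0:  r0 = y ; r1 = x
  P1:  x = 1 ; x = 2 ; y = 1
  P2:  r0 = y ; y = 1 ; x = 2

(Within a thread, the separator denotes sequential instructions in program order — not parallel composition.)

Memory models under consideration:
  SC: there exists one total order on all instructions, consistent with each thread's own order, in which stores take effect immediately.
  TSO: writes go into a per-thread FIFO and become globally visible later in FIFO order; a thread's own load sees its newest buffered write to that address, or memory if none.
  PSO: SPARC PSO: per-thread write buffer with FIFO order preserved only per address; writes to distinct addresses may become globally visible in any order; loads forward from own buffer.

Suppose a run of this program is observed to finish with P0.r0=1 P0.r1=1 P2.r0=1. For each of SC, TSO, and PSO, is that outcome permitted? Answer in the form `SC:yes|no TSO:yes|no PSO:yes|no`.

SC:no TSO:no PSO:yes

outcome vector order: (P0.r0,P0.r1,P2.r0)
SC (10): <0 0 0> <0 0 1> <0 1 0> <0 1 1> <0 2 0> <0 2 1> <1 0 0> <1 1 0> <1 2 0> <1 2 1>
TSO (10): <0 0 0> <0 0 1> <0 1 0> <0 1 1> <0 2 0> <0 2 1> <1 0 0> <1 1 0> <1 2 0> <1 2 1>
PSO (12): <0 0 0> <0 0 1> <0 1 0> <0 1 1> <0 2 0> <0 2 1> <1 0 0> <1 0 1> <1 1 0> <1 1 1> <1 2 0> <1 2 1>
target <1 1 1> ∈ {PSO}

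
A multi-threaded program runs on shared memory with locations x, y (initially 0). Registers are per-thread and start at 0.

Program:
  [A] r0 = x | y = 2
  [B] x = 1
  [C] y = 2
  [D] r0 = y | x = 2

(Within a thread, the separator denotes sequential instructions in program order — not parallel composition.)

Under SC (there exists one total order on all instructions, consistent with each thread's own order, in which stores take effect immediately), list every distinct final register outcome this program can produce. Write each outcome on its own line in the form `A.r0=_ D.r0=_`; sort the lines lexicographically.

outcome vector order: (A.r0,D.r0)
|SC outcomes| = 6

A.r0=0 D.r0=0
A.r0=0 D.r0=2
A.r0=1 D.r0=0
A.r0=1 D.r0=2
A.r0=2 D.r0=0
A.r0=2 D.r0=2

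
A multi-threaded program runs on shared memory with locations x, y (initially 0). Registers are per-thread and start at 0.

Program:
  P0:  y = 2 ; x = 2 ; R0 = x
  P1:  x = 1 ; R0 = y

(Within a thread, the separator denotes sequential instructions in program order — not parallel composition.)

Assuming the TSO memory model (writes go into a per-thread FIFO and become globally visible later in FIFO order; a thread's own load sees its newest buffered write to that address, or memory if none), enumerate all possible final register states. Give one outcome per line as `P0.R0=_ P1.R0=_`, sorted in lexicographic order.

P0.R0=1 P1.R0=0
P0.R0=1 P1.R0=2
P0.R0=2 P1.R0=0
P0.R0=2 P1.R0=2

outcome vector order: (P0.R0,P1.R0)
|TSO outcomes| = 4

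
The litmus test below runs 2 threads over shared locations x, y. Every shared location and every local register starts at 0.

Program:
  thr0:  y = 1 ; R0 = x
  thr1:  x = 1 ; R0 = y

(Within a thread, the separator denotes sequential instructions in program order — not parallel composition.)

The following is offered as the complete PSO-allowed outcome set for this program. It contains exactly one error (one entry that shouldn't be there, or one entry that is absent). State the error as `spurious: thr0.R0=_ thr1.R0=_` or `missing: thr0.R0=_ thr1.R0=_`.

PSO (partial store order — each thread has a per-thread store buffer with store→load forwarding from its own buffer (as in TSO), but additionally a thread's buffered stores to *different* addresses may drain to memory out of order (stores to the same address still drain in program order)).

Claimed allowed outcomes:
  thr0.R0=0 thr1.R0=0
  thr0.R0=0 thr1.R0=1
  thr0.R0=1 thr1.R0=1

outcome vector order: (thr0.R0,thr1.R0)
PSO: 4 outcomes — {<0 0>; <0 1>; <1 0>; <1 1>}
PSO∖claimed = {<1 0>}

missing: thr0.R0=1 thr1.R0=0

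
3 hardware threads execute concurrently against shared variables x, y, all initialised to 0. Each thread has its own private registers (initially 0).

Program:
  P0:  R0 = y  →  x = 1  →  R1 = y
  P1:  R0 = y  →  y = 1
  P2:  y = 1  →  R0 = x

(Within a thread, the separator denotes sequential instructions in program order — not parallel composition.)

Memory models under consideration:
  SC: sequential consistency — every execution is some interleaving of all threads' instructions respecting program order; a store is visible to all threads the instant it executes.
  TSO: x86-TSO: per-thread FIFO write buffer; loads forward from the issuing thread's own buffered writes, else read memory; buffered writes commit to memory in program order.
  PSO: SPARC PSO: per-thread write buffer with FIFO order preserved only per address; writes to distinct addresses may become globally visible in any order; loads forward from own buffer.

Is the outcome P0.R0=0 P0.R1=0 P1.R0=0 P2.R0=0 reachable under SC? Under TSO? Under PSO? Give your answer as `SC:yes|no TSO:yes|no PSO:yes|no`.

outcome vector order: (P0.R0,P0.R1,P1.R0,P2.R0)
SC: 10 outcomes — {<0 0 0 1> <0 0 1 1> <0 1 0 0> <0 1 0 1> <0 1 1 0> <0 1 1 1> <1 1 0 0> <1 1 0 1> <1 1 1 0> <1 1 1 1>}
TSO: 12 outcomes — {<0 0 0 0> <0 0 0 1> <0 0 1 0> <0 0 1 1> <0 1 0 0> <0 1 0 1> <0 1 1 0> <0 1 1 1> <1 1 0 0> <1 1 0 1> <1 1 1 0> <1 1 1 1>}
PSO: 12 outcomes — {<0 0 0 0> <0 0 0 1> <0 0 1 0> <0 0 1 1> <0 1 0 0> <0 1 0 1> <0 1 1 0> <0 1 1 1> <1 1 0 0> <1 1 0 1> <1 1 1 0> <1 1 1 1>}
target <0 0 0 0> ∈ {TSO,PSO}

SC:no TSO:yes PSO:yes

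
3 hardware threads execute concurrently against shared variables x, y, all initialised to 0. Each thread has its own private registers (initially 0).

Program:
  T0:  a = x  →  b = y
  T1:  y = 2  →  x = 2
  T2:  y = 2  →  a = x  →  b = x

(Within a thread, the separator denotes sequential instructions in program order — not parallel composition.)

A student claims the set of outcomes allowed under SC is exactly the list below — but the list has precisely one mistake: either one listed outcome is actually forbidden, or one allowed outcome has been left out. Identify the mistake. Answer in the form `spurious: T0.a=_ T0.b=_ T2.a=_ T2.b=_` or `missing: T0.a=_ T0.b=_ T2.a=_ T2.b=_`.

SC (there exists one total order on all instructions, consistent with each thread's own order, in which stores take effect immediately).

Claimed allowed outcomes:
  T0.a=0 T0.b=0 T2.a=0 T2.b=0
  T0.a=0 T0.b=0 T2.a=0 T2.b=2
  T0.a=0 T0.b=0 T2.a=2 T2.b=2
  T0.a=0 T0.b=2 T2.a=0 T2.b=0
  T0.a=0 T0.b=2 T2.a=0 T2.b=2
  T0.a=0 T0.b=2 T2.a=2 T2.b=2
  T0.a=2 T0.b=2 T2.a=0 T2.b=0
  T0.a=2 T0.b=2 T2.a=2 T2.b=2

missing: T0.a=2 T0.b=2 T2.a=0 T2.b=2

outcome vector order: (T0.a,T0.b,T2.a,T2.b)
[SC] allowed = {0000; 0002; 0022; 0200; 0202; 0222; 2200; 2202; 2222}
SC∖claimed = {2202}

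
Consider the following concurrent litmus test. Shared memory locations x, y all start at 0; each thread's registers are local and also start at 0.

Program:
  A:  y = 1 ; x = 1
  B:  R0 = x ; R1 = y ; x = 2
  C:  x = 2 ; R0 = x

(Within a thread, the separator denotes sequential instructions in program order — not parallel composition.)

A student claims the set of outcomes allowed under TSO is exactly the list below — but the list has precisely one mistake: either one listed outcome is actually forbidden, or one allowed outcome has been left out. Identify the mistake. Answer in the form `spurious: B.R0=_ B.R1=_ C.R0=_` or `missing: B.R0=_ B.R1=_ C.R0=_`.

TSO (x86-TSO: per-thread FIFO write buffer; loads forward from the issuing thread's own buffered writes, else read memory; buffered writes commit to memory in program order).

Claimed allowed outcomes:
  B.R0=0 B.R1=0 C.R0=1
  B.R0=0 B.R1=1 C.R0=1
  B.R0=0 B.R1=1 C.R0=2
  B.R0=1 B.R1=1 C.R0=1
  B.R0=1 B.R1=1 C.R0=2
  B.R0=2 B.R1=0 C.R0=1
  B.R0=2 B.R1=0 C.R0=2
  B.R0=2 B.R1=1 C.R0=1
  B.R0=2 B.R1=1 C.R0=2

outcome vector order: (B.R0,B.R1,C.R0)
under TSO → 0/0/1; 0/0/2; 0/1/1; 0/1/2; 1/1/1; 1/1/2; 2/0/1; 2/0/2; 2/1/1; 2/1/2
TSO∖claimed = {0/0/2}

missing: B.R0=0 B.R1=0 C.R0=2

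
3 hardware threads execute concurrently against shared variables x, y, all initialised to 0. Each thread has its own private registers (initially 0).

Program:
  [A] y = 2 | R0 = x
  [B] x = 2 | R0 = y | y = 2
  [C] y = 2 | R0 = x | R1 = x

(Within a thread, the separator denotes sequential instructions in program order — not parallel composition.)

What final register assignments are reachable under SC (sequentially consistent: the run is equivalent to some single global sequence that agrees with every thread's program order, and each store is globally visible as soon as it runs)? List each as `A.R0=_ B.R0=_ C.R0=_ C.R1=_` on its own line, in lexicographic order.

A.R0=0 B.R0=2 C.R0=0 C.R1=0
A.R0=0 B.R0=2 C.R0=0 C.R1=2
A.R0=0 B.R0=2 C.R0=2 C.R1=2
A.R0=2 B.R0=0 C.R0=2 C.R1=2
A.R0=2 B.R0=2 C.R0=0 C.R1=0
A.R0=2 B.R0=2 C.R0=0 C.R1=2
A.R0=2 B.R0=2 C.R0=2 C.R1=2

outcome vector order: (A.R0,B.R0,C.R0,C.R1)
|SC outcomes| = 7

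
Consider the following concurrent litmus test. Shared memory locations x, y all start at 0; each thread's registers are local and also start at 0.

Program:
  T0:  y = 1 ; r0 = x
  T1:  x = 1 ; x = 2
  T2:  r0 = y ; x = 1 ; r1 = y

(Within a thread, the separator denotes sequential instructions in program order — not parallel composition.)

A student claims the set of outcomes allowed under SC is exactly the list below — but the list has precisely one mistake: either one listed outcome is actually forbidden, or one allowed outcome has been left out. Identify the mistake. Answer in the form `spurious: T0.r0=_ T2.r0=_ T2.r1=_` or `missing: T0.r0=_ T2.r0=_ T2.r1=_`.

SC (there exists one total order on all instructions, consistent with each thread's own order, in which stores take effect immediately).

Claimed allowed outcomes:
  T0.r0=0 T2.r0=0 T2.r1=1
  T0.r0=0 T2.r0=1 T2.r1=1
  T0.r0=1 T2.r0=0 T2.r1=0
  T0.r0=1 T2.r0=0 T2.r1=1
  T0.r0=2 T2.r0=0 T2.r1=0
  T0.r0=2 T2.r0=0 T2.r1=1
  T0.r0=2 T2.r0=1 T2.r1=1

missing: T0.r0=1 T2.r0=1 T2.r1=1

outcome vector order: (T0.r0,T2.r0,T2.r1)
under SC → 001 011 100 101 111 200 201 211
SC∖claimed = {111}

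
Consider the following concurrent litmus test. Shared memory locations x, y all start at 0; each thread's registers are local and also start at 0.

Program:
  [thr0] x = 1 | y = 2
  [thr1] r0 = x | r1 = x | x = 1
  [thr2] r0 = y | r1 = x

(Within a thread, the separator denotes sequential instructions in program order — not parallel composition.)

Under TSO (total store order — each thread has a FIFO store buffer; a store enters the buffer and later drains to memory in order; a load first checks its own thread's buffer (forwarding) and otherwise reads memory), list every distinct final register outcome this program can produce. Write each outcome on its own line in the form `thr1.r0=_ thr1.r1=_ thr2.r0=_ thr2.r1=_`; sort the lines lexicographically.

outcome vector order: (thr1.r0,thr1.r1,thr2.r0,thr2.r1)
|TSO outcomes| = 9

thr1.r0=0 thr1.r1=0 thr2.r0=0 thr2.r1=0
thr1.r0=0 thr1.r1=0 thr2.r0=0 thr2.r1=1
thr1.r0=0 thr1.r1=0 thr2.r0=2 thr2.r1=1
thr1.r0=0 thr1.r1=1 thr2.r0=0 thr2.r1=0
thr1.r0=0 thr1.r1=1 thr2.r0=0 thr2.r1=1
thr1.r0=0 thr1.r1=1 thr2.r0=2 thr2.r1=1
thr1.r0=1 thr1.r1=1 thr2.r0=0 thr2.r1=0
thr1.r0=1 thr1.r1=1 thr2.r0=0 thr2.r1=1
thr1.r0=1 thr1.r1=1 thr2.r0=2 thr2.r1=1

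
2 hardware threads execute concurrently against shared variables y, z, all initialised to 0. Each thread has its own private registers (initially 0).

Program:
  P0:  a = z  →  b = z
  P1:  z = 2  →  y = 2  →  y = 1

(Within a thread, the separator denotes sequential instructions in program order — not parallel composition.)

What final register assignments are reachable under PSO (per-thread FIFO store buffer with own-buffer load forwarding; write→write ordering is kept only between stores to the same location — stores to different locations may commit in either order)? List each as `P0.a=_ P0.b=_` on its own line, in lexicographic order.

P0.a=0 P0.b=0
P0.a=0 P0.b=2
P0.a=2 P0.b=2

outcome vector order: (P0.a,P0.b)
|PSO outcomes| = 3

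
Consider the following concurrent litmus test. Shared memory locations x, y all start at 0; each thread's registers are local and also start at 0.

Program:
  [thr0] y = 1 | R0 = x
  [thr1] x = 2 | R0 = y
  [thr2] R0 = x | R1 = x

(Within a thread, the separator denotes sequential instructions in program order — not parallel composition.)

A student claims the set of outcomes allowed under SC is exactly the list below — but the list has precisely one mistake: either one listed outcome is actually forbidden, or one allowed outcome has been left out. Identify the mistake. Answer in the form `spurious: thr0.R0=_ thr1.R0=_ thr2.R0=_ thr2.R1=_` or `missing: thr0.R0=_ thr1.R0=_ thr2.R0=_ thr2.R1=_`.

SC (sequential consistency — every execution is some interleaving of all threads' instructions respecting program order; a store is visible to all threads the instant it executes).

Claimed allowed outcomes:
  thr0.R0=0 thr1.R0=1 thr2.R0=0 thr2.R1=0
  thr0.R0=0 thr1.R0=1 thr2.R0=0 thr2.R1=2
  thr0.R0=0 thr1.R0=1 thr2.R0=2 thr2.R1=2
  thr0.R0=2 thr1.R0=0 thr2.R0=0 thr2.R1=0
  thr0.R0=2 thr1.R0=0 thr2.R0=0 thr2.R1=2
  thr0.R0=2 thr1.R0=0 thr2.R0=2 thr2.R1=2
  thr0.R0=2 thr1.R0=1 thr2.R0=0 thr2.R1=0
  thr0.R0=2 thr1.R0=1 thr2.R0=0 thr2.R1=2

outcome vector order: (thr0.R0,thr1.R0,thr2.R0,thr2.R1)
[SC] allowed = {<0 1 0 0> <0 1 0 2> <0 1 2 2> <2 0 0 0> <2 0 0 2> <2 0 2 2> <2 1 0 0> <2 1 0 2> <2 1 2 2>}
SC∖claimed = {<2 1 2 2>}

missing: thr0.R0=2 thr1.R0=1 thr2.R0=2 thr2.R1=2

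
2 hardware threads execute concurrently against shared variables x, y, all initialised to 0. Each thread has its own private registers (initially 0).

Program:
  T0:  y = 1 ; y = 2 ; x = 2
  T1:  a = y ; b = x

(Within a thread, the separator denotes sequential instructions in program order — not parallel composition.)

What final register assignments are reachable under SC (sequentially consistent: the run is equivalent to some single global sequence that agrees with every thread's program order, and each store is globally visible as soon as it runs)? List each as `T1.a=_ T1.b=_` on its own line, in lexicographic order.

T1.a=0 T1.b=0
T1.a=0 T1.b=2
T1.a=1 T1.b=0
T1.a=1 T1.b=2
T1.a=2 T1.b=0
T1.a=2 T1.b=2

outcome vector order: (T1.a,T1.b)
|SC outcomes| = 6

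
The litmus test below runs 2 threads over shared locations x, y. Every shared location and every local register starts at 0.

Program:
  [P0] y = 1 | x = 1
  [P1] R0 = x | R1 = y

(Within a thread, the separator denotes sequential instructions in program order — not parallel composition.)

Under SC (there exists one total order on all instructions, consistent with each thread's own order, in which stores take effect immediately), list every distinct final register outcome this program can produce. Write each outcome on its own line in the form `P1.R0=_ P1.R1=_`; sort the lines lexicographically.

P1.R0=0 P1.R1=0
P1.R0=0 P1.R1=1
P1.R0=1 P1.R1=1

outcome vector order: (P1.R0,P1.R1)
|SC outcomes| = 3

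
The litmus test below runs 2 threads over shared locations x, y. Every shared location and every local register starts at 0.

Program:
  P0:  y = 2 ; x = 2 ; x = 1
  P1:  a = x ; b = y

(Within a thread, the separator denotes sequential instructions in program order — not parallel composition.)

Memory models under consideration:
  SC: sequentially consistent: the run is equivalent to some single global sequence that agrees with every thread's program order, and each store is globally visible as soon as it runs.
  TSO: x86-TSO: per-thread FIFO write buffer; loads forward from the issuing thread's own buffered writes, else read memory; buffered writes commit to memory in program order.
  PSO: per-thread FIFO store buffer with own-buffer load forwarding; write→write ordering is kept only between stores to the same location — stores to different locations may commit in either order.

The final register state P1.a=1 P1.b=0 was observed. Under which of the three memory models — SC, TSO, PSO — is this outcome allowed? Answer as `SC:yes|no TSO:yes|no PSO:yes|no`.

outcome vector order: (P1.a,P1.b)
SC: 4 outcomes — {<0 0>; <0 2>; <1 2>; <2 2>}
TSO: 4 outcomes — {<0 0>; <0 2>; <1 2>; <2 2>}
PSO: 6 outcomes — {<0 0>; <0 2>; <1 0>; <1 2>; <2 0>; <2 2>}
target <1 0> ∈ {PSO}

SC:no TSO:no PSO:yes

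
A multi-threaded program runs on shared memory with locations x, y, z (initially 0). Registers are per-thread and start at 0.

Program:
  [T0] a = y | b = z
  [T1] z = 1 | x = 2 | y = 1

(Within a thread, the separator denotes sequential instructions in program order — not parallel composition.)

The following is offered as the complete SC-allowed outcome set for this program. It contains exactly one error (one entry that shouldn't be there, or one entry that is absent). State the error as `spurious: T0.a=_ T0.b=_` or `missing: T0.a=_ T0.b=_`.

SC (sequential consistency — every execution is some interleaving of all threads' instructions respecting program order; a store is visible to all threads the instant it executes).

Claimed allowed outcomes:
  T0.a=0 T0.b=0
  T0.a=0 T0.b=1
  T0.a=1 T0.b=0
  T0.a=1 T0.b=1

spurious: T0.a=1 T0.b=0

outcome vector order: (T0.a,T0.b)
[SC] allowed = {0/0; 0/1; 1/1}
claimed∖SC = {1/0}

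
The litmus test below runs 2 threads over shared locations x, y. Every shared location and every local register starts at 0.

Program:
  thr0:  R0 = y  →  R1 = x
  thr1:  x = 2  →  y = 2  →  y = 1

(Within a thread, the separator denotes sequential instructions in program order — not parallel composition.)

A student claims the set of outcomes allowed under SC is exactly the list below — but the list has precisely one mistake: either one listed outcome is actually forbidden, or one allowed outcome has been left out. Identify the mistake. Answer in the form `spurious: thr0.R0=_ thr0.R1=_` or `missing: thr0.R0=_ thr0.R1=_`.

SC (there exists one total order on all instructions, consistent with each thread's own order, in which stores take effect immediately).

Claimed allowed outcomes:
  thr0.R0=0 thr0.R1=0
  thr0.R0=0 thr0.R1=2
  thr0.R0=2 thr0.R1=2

missing: thr0.R0=1 thr0.R1=2

outcome vector order: (thr0.R0,thr0.R1)
SC: 4 outcomes — {<0 0> <0 2> <1 2> <2 2>}
SC∖claimed = {<1 2>}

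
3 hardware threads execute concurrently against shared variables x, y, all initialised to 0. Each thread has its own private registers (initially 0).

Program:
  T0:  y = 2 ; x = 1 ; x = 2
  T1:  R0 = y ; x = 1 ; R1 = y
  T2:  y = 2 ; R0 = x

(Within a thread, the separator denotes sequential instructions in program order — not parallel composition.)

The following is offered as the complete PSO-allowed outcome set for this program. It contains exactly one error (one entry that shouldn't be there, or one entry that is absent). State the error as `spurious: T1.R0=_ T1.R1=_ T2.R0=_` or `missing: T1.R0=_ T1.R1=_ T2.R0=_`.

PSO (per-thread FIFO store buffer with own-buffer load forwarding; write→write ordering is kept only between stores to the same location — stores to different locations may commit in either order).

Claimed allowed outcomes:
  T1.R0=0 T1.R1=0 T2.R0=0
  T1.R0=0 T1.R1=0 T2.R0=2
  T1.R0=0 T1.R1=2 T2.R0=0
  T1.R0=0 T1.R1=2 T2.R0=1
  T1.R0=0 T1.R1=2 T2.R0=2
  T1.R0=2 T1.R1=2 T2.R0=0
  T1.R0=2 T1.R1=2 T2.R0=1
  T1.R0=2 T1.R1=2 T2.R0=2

missing: T1.R0=0 T1.R1=0 T2.R0=1

outcome vector order: (T1.R0,T1.R1,T2.R0)
under PSO → 0/0/0 0/0/1 0/0/2 0/2/0 0/2/1 0/2/2 2/2/0 2/2/1 2/2/2
PSO∖claimed = {0/0/1}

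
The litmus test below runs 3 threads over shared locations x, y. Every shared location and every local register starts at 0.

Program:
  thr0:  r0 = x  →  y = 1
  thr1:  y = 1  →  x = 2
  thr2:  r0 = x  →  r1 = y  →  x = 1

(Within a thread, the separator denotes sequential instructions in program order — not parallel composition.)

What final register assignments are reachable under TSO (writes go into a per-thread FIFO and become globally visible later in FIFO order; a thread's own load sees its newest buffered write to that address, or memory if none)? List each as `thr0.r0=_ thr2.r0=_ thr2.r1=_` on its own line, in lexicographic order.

thr0.r0=0 thr2.r0=0 thr2.r1=0
thr0.r0=0 thr2.r0=0 thr2.r1=1
thr0.r0=0 thr2.r0=2 thr2.r1=1
thr0.r0=1 thr2.r0=0 thr2.r1=0
thr0.r0=1 thr2.r0=0 thr2.r1=1
thr0.r0=1 thr2.r0=2 thr2.r1=1
thr0.r0=2 thr2.r0=0 thr2.r1=0
thr0.r0=2 thr2.r0=0 thr2.r1=1
thr0.r0=2 thr2.r0=2 thr2.r1=1

outcome vector order: (thr0.r0,thr2.r0,thr2.r1)
|TSO outcomes| = 9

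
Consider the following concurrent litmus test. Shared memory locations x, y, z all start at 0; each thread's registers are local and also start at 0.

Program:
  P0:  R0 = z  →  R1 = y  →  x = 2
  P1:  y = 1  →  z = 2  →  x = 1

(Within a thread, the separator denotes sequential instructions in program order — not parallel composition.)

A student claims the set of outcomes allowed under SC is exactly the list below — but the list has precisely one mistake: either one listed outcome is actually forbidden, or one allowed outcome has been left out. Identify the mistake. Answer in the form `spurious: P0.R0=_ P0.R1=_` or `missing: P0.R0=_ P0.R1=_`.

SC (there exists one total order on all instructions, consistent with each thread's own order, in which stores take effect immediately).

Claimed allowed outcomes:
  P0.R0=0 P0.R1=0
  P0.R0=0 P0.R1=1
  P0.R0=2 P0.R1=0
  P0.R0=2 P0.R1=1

spurious: P0.R0=2 P0.R1=0

outcome vector order: (P0.R0,P0.R1)
SC (3): <0 0> <0 1> <2 1>
claimed∖SC = {<2 0>}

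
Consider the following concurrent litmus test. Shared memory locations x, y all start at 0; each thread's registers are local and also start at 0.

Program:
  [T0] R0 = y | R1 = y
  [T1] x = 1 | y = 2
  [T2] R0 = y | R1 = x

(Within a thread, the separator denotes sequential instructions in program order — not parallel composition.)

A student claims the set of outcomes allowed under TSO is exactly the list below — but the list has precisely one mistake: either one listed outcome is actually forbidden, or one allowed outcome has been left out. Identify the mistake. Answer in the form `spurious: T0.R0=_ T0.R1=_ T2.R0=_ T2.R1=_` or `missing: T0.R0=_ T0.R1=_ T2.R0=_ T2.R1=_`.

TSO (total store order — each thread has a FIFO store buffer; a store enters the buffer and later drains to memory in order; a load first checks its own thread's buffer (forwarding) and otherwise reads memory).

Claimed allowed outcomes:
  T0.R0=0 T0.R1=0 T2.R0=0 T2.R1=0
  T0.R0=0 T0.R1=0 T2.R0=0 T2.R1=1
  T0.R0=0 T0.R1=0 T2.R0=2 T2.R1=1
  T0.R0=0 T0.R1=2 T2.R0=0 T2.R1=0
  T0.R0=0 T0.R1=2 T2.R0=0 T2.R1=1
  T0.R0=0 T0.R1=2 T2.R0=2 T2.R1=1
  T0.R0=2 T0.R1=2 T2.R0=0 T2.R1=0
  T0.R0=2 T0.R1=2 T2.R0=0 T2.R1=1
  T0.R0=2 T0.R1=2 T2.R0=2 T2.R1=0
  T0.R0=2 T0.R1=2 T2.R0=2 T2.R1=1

outcome vector order: (T0.R0,T0.R1,T2.R0,T2.R1)
under TSO → (0,0,0,0); (0,0,0,1); (0,0,2,1); (0,2,0,0); (0,2,0,1); (0,2,2,1); (2,2,0,0); (2,2,0,1); (2,2,2,1)
claimed∖TSO = {(2,2,2,0)}

spurious: T0.R0=2 T0.R1=2 T2.R0=2 T2.R1=0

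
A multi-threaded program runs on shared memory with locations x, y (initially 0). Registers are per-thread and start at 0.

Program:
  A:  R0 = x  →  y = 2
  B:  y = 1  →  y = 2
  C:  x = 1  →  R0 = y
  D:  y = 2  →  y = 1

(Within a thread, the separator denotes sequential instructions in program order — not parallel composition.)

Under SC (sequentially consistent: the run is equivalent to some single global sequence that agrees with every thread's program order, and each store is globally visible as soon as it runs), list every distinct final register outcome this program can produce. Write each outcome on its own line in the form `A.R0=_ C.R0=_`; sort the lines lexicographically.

outcome vector order: (A.R0,C.R0)
|SC outcomes| = 6

A.R0=0 C.R0=0
A.R0=0 C.R0=1
A.R0=0 C.R0=2
A.R0=1 C.R0=0
A.R0=1 C.R0=1
A.R0=1 C.R0=2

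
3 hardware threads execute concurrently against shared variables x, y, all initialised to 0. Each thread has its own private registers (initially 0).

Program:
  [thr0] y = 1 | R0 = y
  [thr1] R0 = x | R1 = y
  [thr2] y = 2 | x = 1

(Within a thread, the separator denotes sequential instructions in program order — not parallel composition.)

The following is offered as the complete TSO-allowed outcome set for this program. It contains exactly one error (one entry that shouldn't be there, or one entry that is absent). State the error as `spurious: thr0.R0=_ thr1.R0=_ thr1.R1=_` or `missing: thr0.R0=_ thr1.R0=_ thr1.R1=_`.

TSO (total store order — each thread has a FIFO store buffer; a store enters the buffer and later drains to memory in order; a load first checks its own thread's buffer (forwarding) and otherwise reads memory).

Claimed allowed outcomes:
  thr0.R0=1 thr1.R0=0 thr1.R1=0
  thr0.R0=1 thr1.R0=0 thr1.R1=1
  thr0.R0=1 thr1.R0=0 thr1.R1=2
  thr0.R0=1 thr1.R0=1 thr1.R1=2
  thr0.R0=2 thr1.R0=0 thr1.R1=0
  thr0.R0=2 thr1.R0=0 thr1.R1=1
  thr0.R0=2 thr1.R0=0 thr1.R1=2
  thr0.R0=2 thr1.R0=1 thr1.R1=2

outcome vector order: (thr0.R0,thr1.R0,thr1.R1)
TSO: 9 outcomes — {(1,0,0) (1,0,1) (1,0,2) (1,1,1) (1,1,2) (2,0,0) (2,0,1) (2,0,2) (2,1,2)}
TSO∖claimed = {(1,1,1)}

missing: thr0.R0=1 thr1.R0=1 thr1.R1=1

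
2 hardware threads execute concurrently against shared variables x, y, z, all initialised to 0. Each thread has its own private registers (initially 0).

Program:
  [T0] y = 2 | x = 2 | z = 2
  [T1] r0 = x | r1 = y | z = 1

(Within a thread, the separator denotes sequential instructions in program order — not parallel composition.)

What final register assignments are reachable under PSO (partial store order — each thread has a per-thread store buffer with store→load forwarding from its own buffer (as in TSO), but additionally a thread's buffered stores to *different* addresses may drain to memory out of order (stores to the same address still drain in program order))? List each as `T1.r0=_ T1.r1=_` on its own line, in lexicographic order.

T1.r0=0 T1.r1=0
T1.r0=0 T1.r1=2
T1.r0=2 T1.r1=0
T1.r0=2 T1.r1=2

outcome vector order: (T1.r0,T1.r1)
|PSO outcomes| = 4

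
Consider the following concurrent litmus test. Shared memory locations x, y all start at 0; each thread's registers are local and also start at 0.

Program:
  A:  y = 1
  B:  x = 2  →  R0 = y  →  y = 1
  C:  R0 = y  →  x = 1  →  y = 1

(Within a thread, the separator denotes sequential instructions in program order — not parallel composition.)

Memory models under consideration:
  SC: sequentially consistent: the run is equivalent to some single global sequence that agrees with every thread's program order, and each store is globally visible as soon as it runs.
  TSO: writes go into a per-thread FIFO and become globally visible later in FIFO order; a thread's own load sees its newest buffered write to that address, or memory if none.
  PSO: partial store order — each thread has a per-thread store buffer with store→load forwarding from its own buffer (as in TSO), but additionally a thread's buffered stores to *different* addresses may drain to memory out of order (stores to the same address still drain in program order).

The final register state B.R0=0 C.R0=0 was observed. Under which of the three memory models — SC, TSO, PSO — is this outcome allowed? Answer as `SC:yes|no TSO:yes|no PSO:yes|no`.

outcome vector order: (B.R0,C.R0)
SC (4): 0/0 0/1 1/0 1/1
TSO (4): 0/0 0/1 1/0 1/1
PSO (4): 0/0 0/1 1/0 1/1
target 0/0 ∈ {SC,TSO,PSO}

SC:yes TSO:yes PSO:yes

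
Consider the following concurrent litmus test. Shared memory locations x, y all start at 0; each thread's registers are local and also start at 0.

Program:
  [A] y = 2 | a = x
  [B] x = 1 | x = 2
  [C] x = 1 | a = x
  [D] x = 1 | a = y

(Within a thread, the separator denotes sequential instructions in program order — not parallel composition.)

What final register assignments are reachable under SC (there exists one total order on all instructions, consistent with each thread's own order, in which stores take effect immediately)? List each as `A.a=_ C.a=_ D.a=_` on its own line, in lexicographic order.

A.a=0 C.a=1 D.a=2
A.a=0 C.a=2 D.a=2
A.a=1 C.a=1 D.a=0
A.a=1 C.a=1 D.a=2
A.a=1 C.a=2 D.a=0
A.a=1 C.a=2 D.a=2
A.a=2 C.a=1 D.a=0
A.a=2 C.a=1 D.a=2
A.a=2 C.a=2 D.a=0
A.a=2 C.a=2 D.a=2

outcome vector order: (A.a,C.a,D.a)
|SC outcomes| = 10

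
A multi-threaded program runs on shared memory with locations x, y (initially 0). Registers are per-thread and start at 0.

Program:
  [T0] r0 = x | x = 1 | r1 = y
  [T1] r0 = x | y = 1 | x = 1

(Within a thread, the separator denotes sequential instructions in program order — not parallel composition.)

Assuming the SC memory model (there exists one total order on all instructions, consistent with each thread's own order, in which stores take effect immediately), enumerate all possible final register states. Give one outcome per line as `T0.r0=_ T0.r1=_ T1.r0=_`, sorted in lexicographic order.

T0.r0=0 T0.r1=0 T1.r0=0
T0.r0=0 T0.r1=0 T1.r0=1
T0.r0=0 T0.r1=1 T1.r0=0
T0.r0=0 T0.r1=1 T1.r0=1
T0.r0=1 T0.r1=1 T1.r0=0

outcome vector order: (T0.r0,T0.r1,T1.r0)
|SC outcomes| = 5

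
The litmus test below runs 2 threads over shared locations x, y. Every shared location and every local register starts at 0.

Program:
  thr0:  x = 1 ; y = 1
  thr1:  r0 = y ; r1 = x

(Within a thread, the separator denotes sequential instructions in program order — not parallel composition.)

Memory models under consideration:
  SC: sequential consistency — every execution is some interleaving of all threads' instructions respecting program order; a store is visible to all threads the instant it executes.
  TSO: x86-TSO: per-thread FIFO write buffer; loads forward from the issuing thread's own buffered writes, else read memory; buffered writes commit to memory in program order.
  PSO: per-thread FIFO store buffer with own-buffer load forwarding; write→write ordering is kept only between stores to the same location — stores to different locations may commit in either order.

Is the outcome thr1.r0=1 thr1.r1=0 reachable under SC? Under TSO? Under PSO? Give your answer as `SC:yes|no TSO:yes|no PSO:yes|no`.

SC:no TSO:no PSO:yes

outcome vector order: (thr1.r0,thr1.r1)
SC: 3 outcomes — {<0 0>; <0 1>; <1 1>}
TSO: 3 outcomes — {<0 0>; <0 1>; <1 1>}
PSO: 4 outcomes — {<0 0>; <0 1>; <1 0>; <1 1>}
target <1 0> ∈ {PSO}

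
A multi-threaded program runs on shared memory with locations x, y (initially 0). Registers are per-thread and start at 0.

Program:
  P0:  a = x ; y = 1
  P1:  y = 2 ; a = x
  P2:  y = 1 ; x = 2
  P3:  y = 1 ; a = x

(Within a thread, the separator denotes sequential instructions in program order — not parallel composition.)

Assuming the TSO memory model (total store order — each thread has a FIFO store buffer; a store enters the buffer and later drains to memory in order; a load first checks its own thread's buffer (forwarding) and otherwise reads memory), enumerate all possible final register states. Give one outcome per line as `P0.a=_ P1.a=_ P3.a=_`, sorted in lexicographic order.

P0.a=0 P1.a=0 P3.a=0
P0.a=0 P1.a=0 P3.a=2
P0.a=0 P1.a=2 P3.a=0
P0.a=0 P1.a=2 P3.a=2
P0.a=2 P1.a=0 P3.a=0
P0.a=2 P1.a=0 P3.a=2
P0.a=2 P1.a=2 P3.a=0
P0.a=2 P1.a=2 P3.a=2

outcome vector order: (P0.a,P1.a,P3.a)
|TSO outcomes| = 8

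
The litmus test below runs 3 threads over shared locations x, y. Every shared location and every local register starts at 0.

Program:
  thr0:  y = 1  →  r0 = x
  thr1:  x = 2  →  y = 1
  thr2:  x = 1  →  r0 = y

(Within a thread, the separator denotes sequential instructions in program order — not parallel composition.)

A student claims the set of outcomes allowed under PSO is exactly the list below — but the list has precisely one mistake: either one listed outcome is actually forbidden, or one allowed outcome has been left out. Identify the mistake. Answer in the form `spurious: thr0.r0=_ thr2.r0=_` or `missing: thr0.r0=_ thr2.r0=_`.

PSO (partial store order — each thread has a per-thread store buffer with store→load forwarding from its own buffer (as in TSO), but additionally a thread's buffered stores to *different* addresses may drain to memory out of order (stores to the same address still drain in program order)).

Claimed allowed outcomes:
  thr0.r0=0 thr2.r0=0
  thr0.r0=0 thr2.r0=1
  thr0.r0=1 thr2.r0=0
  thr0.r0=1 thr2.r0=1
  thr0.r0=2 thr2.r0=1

outcome vector order: (thr0.r0,thr2.r0)
PSO (6): (0,0) (0,1) (1,0) (1,1) (2,0) (2,1)
PSO∖claimed = {(2,0)}

missing: thr0.r0=2 thr2.r0=0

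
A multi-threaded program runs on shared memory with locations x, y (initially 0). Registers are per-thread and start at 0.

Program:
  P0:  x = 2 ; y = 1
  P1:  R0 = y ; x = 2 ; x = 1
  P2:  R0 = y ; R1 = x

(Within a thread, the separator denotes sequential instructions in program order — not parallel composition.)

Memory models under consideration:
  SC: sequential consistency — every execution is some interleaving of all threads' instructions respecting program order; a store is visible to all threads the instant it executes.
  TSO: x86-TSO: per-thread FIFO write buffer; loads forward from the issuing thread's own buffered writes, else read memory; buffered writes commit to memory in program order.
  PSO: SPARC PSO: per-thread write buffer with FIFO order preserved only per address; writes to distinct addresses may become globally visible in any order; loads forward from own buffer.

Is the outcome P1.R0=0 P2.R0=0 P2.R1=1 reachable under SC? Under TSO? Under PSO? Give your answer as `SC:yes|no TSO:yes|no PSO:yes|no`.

SC:yes TSO:yes PSO:yes

outcome vector order: (P1.R0,P2.R0,P2.R1)
[SC] allowed = {<0 0 0>; <0 0 1>; <0 0 2>; <0 1 1>; <0 1 2>; <1 0 0>; <1 0 1>; <1 0 2>; <1 1 1>; <1 1 2>}
[TSO] allowed = {<0 0 0>; <0 0 1>; <0 0 2>; <0 1 1>; <0 1 2>; <1 0 0>; <1 0 1>; <1 0 2>; <1 1 1>; <1 1 2>}
[PSO] allowed = {<0 0 0>; <0 0 1>; <0 0 2>; <0 1 0>; <0 1 1>; <0 1 2>; <1 0 0>; <1 0 1>; <1 0 2>; <1 1 0>; <1 1 1>; <1 1 2>}
target <0 0 1> ∈ {SC,TSO,PSO}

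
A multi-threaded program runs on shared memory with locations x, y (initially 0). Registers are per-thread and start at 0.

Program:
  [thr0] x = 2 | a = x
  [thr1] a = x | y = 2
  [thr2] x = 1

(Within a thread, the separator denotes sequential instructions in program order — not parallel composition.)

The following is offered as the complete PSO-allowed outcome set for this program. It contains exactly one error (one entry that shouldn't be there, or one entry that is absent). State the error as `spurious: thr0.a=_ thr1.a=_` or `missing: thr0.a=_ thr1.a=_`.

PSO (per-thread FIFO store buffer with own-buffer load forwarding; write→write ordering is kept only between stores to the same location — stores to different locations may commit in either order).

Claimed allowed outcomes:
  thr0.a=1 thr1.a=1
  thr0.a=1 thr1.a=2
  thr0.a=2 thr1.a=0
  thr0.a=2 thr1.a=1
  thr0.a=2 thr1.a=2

missing: thr0.a=1 thr1.a=0

outcome vector order: (thr0.a,thr1.a)
[PSO] allowed = {<1 0>; <1 1>; <1 2>; <2 0>; <2 1>; <2 2>}
PSO∖claimed = {<1 0>}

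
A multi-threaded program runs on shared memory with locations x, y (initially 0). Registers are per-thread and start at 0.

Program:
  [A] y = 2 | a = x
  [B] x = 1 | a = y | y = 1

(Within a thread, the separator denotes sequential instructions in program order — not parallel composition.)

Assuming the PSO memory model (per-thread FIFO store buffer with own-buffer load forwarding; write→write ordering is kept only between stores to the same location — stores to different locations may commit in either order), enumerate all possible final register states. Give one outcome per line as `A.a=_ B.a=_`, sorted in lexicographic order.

A.a=0 B.a=0
A.a=0 B.a=2
A.a=1 B.a=0
A.a=1 B.a=2

outcome vector order: (A.a,B.a)
|PSO outcomes| = 4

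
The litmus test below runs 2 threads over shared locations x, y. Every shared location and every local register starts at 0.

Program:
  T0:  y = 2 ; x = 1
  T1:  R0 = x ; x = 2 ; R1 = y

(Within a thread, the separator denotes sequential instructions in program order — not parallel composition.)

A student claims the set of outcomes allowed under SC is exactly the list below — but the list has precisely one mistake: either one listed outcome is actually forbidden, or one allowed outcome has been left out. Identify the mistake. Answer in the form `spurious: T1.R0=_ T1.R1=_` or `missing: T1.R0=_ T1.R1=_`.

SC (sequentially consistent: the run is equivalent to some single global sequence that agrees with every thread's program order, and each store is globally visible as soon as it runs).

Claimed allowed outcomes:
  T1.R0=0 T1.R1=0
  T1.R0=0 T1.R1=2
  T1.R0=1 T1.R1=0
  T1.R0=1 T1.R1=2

outcome vector order: (T1.R0,T1.R1)
SC: 3 outcomes — {00, 02, 12}
claimed∖SC = {10}

spurious: T1.R0=1 T1.R1=0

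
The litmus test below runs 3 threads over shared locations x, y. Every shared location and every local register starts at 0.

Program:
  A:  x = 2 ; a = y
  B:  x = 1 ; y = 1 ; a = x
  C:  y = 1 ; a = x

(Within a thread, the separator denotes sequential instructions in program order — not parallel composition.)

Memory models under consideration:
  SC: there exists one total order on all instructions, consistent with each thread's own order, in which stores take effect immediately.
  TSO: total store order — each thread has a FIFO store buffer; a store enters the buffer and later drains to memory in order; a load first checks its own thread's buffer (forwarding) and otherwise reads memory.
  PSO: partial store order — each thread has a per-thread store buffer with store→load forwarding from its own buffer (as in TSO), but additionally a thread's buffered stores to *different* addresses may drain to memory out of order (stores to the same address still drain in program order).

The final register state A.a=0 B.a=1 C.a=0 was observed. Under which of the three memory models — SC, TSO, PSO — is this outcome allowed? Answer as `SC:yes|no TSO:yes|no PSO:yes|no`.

SC:no TSO:yes PSO:yes

outcome vector order: (A.a,B.a,C.a)
[SC] allowed = {(0,1,1); (0,1,2); (0,2,2); (1,1,0); (1,1,1); (1,1,2); (1,2,0); (1,2,1); (1,2,2)}
[TSO] allowed = {(0,1,0); (0,1,1); (0,1,2); (0,2,0); (0,2,1); (0,2,2); (1,1,0); (1,1,1); (1,1,2); (1,2,0); (1,2,1); (1,2,2)}
[PSO] allowed = {(0,1,0); (0,1,1); (0,1,2); (0,2,0); (0,2,1); (0,2,2); (1,1,0); (1,1,1); (1,1,2); (1,2,0); (1,2,1); (1,2,2)}
target (0,1,0) ∈ {TSO,PSO}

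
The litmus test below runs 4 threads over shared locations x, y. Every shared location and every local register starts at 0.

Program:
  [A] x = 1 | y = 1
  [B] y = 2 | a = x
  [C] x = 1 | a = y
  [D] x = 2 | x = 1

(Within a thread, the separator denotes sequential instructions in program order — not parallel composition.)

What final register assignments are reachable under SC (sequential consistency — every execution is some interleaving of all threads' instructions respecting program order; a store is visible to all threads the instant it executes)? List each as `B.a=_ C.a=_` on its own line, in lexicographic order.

outcome vector order: (B.a,C.a)
|SC outcomes| = 8

B.a=0 C.a=1
B.a=0 C.a=2
B.a=1 C.a=0
B.a=1 C.a=1
B.a=1 C.a=2
B.a=2 C.a=0
B.a=2 C.a=1
B.a=2 C.a=2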